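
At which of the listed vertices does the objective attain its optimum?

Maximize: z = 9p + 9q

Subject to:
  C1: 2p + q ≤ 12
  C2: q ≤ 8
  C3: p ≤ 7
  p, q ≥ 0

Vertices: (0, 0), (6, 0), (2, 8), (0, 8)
Evaluating z = 9p + 9q at each vertex:
  (0, 0): z = 0
  (6, 0): z = 54
  (2, 8): z = 90
  (0, 8): z = 72

The largest value is z = 90, attained at (2, 8).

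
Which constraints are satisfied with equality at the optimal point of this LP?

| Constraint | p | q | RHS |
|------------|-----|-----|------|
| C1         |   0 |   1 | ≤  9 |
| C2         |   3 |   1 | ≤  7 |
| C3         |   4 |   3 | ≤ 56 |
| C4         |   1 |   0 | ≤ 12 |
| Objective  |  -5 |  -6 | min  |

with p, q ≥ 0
Optimal: p = 0, q = 7
Slack at optimum:
  C1: slack = 2
  C2: slack = 0 (binding)
  C3: slack = 35
  C4: slack = 12
  p ≥ 0: p = 0 (binding)
  q ≥ 0: q = 7
Binding constraints: C2, p ≥ 0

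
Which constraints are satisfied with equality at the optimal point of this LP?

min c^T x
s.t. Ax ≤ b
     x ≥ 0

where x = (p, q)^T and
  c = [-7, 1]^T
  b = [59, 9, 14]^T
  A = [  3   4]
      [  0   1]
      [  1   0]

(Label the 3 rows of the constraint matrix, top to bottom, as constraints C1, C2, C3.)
Optimal: p = 14, q = 0
Slack at optimum:
  C1: slack = 17
  C2: slack = 9
  C3: slack = 0 (binding)
  p ≥ 0: p = 14
  q ≥ 0: q = 0 (binding)
Binding constraints: C3, q ≥ 0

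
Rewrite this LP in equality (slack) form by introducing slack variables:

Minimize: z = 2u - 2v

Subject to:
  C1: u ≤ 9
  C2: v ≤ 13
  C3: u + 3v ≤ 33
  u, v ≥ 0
min z = 2u - 2v

s.t.
  u + s1 = 9
  v + s2 = 13
  u + 3v + s3 = 33
  u, v, s1, s2, s3 ≥ 0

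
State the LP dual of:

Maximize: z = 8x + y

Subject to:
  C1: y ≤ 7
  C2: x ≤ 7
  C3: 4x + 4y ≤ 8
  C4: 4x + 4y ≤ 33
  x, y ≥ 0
Minimize: z = 7y1 + 7y2 + 8y3 + 33y4

Subject to:
  C1: -y2 - 4y3 - 4y4 ≤ -8
  C2: -y1 - 4y3 - 4y4 ≤ -1
  y1, y2, y3, y4 ≥ 0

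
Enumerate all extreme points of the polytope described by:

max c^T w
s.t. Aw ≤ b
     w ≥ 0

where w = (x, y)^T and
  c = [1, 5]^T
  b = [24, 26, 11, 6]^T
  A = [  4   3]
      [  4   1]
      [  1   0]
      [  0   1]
Each vertex is the intersection of two constraint boundaries that also satisfies all remaining constraints:
  x = 0 and y = 0 → (0, 0)
  4x + 3y = 24 and y = 0 → (6, 0)
  4x + 3y = 24 and y = 6 → (1.5, 6)
  y = 6 and x = 0 → (0, 6)

Vertices: (0, 0), (6, 0), (1.5, 6), (0, 6)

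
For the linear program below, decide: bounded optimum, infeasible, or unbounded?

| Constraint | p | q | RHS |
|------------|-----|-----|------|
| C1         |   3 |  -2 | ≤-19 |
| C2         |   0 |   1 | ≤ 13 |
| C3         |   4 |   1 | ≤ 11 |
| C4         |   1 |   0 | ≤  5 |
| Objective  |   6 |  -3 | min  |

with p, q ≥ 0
The point (0, 11) satisfies every constraint, so the LP is feasible; the constraints give p ≤ 5 and q ≤ 13, which with p, q ≥ 0 keep the feasible region inside a bounded box. A feasible, bounded LP attains a finite optimum at a vertex.

Evaluating z = 6p - 3q at each vertex:
  (0, 9.5): z = -28.5
  (0.2727, 9.909): z = -28.09
  (0, 11): z = -33

The LP has an optimal solution: (0, 11) with z = -33.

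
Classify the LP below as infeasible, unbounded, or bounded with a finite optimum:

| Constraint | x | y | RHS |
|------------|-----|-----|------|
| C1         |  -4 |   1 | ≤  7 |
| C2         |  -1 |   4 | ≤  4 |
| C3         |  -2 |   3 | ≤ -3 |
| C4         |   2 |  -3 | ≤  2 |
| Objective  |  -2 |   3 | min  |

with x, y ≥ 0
C4 requires 2x - 3y ≤ 2, while C3 (-2x + 3y ≤ -3) is equivalent to 2x - 3y ≥ 3. Together they would need 3 ≤ 2x - 3y ≤ 2, which is impossible since 3 > 2. No point satisfies all constraints.

The feasible region is empty; the LP is infeasible.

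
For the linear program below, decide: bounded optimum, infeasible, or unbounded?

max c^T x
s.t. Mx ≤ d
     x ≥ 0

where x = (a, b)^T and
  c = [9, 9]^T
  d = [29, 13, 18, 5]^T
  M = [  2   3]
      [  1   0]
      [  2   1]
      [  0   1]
The point (6.5, 5) satisfies every constraint, so the LP is feasible; the constraints give a ≤ 13 and b ≤ 5, which with a, b ≥ 0 keep the feasible region inside a bounded box. A feasible, bounded LP attains a finite optimum at a vertex.

Evaluating z = 9a + 9b at each vertex:
  (0, 0): z = 0
  (9, 0): z = 81
  (6.5, 5): z = 103.5
  (0, 5): z = 45

The LP has an optimal solution: (6.5, 5) with z = 103.5.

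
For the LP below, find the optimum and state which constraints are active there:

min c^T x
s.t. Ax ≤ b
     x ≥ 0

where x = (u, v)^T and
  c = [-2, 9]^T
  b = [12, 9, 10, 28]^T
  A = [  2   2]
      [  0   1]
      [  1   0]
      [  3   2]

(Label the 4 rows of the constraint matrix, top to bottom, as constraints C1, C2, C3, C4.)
Optimal: u = 6, v = 0
Binding: C1, v ≥ 0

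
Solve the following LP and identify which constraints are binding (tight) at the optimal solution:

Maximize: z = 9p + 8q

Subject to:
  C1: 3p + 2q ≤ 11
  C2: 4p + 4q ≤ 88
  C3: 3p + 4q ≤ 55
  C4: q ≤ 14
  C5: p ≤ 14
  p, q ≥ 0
Optimal: p = 0, q = 5.5
Slack at optimum:
  C1: slack = 0 (binding)
  C2: slack = 66
  C3: slack = 33
  C4: slack = 8.5
  C5: slack = 14
  p ≥ 0: p = 0 (binding)
  q ≥ 0: q = 5.5
Binding constraints: C1, p ≥ 0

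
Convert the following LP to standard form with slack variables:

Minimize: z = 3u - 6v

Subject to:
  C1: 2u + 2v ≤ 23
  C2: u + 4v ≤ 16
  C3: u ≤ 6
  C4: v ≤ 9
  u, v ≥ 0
min z = 3u - 6v

s.t.
  2u + 2v + s1 = 23
  u + 4v + s2 = 16
  u + s3 = 6
  v + s4 = 9
  u, v, s1, s2, s3, s4 ≥ 0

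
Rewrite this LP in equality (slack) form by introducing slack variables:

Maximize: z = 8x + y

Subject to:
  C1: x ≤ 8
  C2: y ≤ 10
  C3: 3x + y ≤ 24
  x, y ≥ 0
max z = 8x + y

s.t.
  x + s1 = 8
  y + s2 = 10
  3x + y + s3 = 24
  x, y, s1, s2, s3 ≥ 0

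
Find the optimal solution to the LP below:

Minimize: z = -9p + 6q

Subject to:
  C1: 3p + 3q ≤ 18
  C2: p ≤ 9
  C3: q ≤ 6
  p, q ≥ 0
Each vertex is the intersection of two constraint boundaries that also satisfies all remaining constraints:
  p = 0 and q = 0 → (0, 0)
  3p + 3q = 18 and q = 0 → (6, 0)
  3p + 3q = 18 and q = 6 → (0, 6)

Evaluating z = -9p + 6q at each vertex:
  (0, 0): z = 0
  (6, 0): z = -54
  (0, 6): z = 36

The minimum is at (6, 0) with z = -54.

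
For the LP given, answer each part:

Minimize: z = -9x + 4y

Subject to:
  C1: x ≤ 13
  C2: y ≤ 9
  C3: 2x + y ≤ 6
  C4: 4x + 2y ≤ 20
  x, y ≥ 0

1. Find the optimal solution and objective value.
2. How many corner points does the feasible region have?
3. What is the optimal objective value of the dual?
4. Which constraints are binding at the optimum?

1. x = 3, y = 0, z = -27
2. 3
3. -27 (by strong duality, equal to the primal optimum)
4. C3, y ≥ 0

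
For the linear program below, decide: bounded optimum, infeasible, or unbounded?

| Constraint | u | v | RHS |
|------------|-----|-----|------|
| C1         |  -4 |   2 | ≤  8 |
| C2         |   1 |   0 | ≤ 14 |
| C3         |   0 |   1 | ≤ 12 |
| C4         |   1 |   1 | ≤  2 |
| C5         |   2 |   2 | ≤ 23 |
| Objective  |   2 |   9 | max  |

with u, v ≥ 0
The point (0, 2) satisfies every constraint, so the LP is feasible; the constraints give u ≤ 14 and v ≤ 12, which with u, v ≥ 0 keep the feasible region inside a bounded box. A feasible, bounded LP attains a finite optimum at a vertex.

Evaluating z = 2u + 9v at each vertex:
  (0, 0): z = 0
  (2, 0): z = 4
  (0, 2): z = 18

The LP has an optimal solution: (0, 2) with z = 18.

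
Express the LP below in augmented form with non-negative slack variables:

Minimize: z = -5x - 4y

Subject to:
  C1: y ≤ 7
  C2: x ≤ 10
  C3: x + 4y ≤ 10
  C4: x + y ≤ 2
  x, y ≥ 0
min z = -5x - 4y

s.t.
  y + s1 = 7
  x + s2 = 10
  x + 4y + s3 = 10
  x + y + s4 = 2
  x, y, s1, s2, s3, s4 ≥ 0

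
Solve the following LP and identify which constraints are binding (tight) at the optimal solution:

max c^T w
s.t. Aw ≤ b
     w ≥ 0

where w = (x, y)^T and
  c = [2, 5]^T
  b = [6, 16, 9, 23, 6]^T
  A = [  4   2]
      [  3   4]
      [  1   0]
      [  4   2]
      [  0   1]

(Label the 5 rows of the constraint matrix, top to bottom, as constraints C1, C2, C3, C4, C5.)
Optimal: x = 0, y = 3
Slack at optimum:
  C1: slack = 0 (binding)
  C2: slack = 4
  C3: slack = 9
  C4: slack = 17
  C5: slack = 3
  x ≥ 0: x = 0 (binding)
  y ≥ 0: y = 3
Binding constraints: C1, x ≥ 0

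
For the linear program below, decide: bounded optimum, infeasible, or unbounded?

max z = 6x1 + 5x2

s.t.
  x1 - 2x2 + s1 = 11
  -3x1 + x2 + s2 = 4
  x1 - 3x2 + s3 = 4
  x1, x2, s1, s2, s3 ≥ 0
Feasible point: (0, 0) satisfies every constraint, so the LP is feasible.
Direction d = (1, 1): for each constraint row a, a·d ≤ 0 —
  (1)(1) + (-2)(1) = -1 ≤ 0
  (-3)(1) + (1)(1) = -2 ≤ 0
  (1)(1) + (-3)(1) = -2 ≤ 0
and d ≥ 0, so (0, 0) + t·d stays feasible for every t ≥ 0. Along this ray z = 6x1 + 5x2 changes by 11 per unit t, so z → +∞.

The LP is unbounded; z can be made arbitrarily large.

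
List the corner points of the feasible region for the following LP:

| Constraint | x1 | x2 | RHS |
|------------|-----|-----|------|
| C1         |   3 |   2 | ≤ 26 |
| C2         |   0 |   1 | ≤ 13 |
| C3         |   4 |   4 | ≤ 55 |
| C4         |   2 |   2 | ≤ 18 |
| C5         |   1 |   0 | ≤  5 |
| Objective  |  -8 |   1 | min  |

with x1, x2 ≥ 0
Each vertex is the intersection of two constraint boundaries that also satisfies all remaining constraints:
  x1 = 0 and x2 = 0 → (0, 0)
  x1 = 5 and x2 = 0 → (5, 0)
  2x1 + 2x2 = 18 and x1 = 5 → (5, 4)
  2x1 + 2x2 = 18 and x1 = 0 → (0, 9)

Vertices: (0, 0), (5, 0), (5, 4), (0, 9)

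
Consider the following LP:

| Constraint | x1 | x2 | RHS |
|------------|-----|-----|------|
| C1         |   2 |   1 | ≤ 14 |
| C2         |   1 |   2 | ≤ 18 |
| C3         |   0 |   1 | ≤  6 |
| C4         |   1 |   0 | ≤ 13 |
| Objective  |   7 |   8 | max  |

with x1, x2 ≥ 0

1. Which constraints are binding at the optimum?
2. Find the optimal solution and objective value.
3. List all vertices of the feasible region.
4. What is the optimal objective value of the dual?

1. C1, C3
2. x1 = 4, x2 = 6, z = 76
3. (0, 0), (7, 0), (4, 6), (0, 6)
4. 76 (by strong duality, equal to the primal optimum)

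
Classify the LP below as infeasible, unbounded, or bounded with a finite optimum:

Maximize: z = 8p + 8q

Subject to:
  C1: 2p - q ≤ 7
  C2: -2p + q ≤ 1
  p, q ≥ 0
Feasible point: (0, 0) satisfies every constraint, so the LP is feasible.
Direction d = (1, 2): for each constraint row a, a·d ≤ 0 —
  (2)(1) + (-1)(2) = 0 ≤ 0
  (-2)(1) + (1)(2) = 0 ≤ 0
and d ≥ 0, so (0, 0) + t·d stays feasible for every t ≥ 0. Along this ray z = 8p + 8q changes by 24 per unit t, so z → +∞.

Unbounded: there is a feasible ray along which z → +∞.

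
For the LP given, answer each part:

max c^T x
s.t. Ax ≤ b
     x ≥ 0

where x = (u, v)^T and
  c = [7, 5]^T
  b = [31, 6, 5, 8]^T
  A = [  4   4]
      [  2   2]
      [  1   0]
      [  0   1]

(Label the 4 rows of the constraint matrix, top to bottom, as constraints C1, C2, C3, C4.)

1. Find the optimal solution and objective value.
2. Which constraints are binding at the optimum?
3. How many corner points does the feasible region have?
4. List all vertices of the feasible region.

1. u = 3, v = 0, z = 21
2. C2, v ≥ 0
3. 3
4. (0, 0), (3, 0), (0, 3)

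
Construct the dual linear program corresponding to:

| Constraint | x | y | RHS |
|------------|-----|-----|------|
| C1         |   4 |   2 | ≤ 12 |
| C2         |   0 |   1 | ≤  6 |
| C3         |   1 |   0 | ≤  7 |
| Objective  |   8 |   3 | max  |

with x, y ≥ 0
Minimize: z = 12y1 + 6y2 + 7y3

Subject to:
  C1: -4y1 - y3 ≤ -8
  C2: -2y1 - y2 ≤ -3
  y1, y2, y3 ≥ 0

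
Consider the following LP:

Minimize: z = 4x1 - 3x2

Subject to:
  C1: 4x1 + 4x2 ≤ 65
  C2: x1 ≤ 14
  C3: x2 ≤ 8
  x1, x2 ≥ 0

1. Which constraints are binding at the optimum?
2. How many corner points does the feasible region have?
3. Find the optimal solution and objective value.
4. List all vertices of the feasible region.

1. C3, x1 ≥ 0
2. 5
3. x1 = 0, x2 = 8, z = -24
4. (0, 0), (14, 0), (14, 2.25), (8.25, 8), (0, 8)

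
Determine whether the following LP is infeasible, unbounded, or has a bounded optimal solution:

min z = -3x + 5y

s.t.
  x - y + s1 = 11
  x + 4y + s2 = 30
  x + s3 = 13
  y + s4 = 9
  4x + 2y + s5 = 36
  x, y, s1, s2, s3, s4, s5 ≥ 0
The point (9, 0) satisfies every constraint, so the LP is feasible; the constraints give x ≤ 13 and y ≤ 9, which with x, y ≥ 0 keep the feasible region inside a bounded box. A feasible, bounded LP attains a finite optimum at a vertex.

Evaluating z = -3x + 5y at each vertex:
  (0, 0): z = 0
  (9, 0): z = -27
  (6, 6): z = 12
  (0, 7.5): z = 37.5

Feasible with finite optimum z* = -27 at (9, 0).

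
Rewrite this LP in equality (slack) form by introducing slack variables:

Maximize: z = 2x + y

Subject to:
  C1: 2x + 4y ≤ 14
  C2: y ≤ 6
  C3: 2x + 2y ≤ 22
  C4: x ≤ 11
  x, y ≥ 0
max z = 2x + y

s.t.
  2x + 4y + s1 = 14
  y + s2 = 6
  2x + 2y + s3 = 22
  x + s4 = 11
  x, y, s1, s2, s3, s4 ≥ 0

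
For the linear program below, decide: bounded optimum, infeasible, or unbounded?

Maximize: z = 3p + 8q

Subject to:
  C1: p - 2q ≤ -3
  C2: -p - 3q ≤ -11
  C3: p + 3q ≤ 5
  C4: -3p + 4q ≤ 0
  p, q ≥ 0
C3 requires p + 3q ≤ 5, while C2 (-p - 3q ≤ -11) is equivalent to p + 3q ≥ 11. Together they would need 11 ≤ p + 3q ≤ 5, which is impossible since 11 > 5. No point satisfies all constraints.

Infeasible: no point satisfies all constraints simultaneously.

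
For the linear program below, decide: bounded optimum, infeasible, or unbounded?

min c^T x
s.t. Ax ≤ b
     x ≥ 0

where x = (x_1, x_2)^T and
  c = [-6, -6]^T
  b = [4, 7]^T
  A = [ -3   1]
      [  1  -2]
Feasible point: (0, 0) satisfies every constraint, so the LP is feasible.
Direction d = (1, 1): for each constraint row a, a·d ≤ 0 —
  (-3)(1) + (1)(1) = -2 ≤ 0
  (1)(1) + (-2)(1) = -1 ≤ 0
and d ≥ 0, so (0, 0) + t·d stays feasible for every t ≥ 0. Along this ray z = -6x_1 - 6x_2 changes by -12 per unit t, so z → −∞.

Unbounded: there is a feasible ray along which z → −∞.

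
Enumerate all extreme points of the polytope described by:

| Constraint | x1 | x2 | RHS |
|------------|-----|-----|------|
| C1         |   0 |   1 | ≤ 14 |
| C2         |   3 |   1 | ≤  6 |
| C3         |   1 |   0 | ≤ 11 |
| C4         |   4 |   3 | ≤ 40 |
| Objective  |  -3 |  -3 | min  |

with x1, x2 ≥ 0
Each vertex is the intersection of two constraint boundaries that also satisfies all remaining constraints:
  x1 = 0 and x2 = 0 → (0, 0)
  3x1 + x2 = 6 and x2 = 0 → (2, 0)
  3x1 + x2 = 6 and x1 = 0 → (0, 6)

Vertices: (0, 0), (2, 0), (0, 6)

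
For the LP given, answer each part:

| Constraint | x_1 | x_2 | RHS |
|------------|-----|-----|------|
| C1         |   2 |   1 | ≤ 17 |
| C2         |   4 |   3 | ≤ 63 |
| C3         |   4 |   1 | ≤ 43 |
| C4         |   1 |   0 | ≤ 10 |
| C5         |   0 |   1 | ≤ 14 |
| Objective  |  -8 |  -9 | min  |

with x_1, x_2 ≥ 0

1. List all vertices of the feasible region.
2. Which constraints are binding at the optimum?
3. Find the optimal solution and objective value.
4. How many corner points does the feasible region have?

1. (0, 0), (8.5, 0), (1.5, 14), (0, 14)
2. C1, C5
3. x_1 = 1.5, x_2 = 14, z = -138
4. 4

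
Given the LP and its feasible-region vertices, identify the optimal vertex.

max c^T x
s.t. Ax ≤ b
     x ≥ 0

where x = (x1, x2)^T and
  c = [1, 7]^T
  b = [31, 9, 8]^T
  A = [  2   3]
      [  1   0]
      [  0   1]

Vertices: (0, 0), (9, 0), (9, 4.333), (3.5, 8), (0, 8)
Evaluating z = x1 + 7x2 at each vertex:
  (0, 0): z = 0
  (9, 0): z = 9
  (9, 4.333): z = 39.33
  (3.5, 8): z = 59.5
  (0, 8): z = 56

The largest value is z = 59.5, attained at (3.5, 8).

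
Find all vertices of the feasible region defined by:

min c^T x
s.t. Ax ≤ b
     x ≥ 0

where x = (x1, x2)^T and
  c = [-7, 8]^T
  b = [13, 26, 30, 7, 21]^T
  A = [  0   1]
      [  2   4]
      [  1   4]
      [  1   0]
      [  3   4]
Each vertex is the intersection of two constraint boundaries that also satisfies all remaining constraints:
  x1 = 0 and x2 = 0 → (0, 0)
  x1 = 7 and 3x1 + 4x2 = 21 → (7, 0)
  3x1 + 4x2 = 21 and x1 = 0 → (0, 5.25)

Vertices: (0, 0), (7, 0), (0, 5.25)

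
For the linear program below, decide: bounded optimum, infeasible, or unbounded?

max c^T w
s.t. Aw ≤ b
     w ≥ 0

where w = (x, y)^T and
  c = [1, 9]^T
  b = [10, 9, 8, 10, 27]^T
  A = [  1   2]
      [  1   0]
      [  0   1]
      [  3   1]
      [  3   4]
The point (0, 5) satisfies every constraint, so the LP is feasible; the constraints give x ≤ 9 and y ≤ 8, which with x, y ≥ 0 keep the feasible region inside a bounded box. A feasible, bounded LP attains a finite optimum at a vertex.

Evaluating z = x + 9y at each vertex:
  (0, 0): z = 0
  (3.333, 0): z = 3.333
  (2, 4): z = 38
  (0, 5): z = 45

Bounded optimum: z* = 45 at (0, 5).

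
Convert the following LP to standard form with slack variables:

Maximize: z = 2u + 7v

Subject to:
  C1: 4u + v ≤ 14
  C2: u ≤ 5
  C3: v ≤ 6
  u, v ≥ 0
max z = 2u + 7v

s.t.
  4u + v + s1 = 14
  u + s2 = 5
  v + s3 = 6
  u, v, s1, s2, s3 ≥ 0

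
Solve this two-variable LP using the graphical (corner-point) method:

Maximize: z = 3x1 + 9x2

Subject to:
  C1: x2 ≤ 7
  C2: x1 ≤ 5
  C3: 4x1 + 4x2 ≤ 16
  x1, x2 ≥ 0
x1 = 0, x2 = 4, z = 36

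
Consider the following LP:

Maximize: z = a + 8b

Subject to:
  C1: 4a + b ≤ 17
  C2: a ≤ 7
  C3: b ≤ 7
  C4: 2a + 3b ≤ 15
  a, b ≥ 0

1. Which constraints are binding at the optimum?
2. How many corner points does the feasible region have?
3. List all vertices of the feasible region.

1. C4, a ≥ 0
2. 4
3. (0, 0), (4.25, 0), (3.6, 2.6), (0, 5)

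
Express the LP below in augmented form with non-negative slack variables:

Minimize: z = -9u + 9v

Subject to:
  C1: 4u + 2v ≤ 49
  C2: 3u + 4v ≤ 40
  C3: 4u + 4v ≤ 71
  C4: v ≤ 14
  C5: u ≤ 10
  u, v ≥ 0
min z = -9u + 9v

s.t.
  4u + 2v + s1 = 49
  3u + 4v + s2 = 40
  4u + 4v + s3 = 71
  v + s4 = 14
  u + s5 = 10
  u, v, s1, s2, s3, s4, s5 ≥ 0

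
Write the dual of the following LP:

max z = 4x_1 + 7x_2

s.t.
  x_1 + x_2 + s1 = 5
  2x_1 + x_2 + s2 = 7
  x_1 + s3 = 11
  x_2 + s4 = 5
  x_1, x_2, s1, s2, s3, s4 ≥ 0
Minimize: z = 5y1 + 7y2 + 11y3 + 5y4

Subject to:
  C1: -y1 - 2y2 - y3 ≤ -4
  C2: -y1 - y2 - y4 ≤ -7
  y1, y2, y3, y4 ≥ 0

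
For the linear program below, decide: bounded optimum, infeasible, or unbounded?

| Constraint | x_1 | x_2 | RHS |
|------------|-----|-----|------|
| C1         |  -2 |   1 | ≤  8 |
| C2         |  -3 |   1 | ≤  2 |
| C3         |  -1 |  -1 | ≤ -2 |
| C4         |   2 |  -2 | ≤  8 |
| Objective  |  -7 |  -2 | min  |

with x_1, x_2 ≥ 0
Feasible point: (0, 2) satisfies every constraint, so the LP is feasible.
Direction d = (1, 1): for each constraint row a, a·d ≤ 0 —
  (-2)(1) + (1)(1) = -1 ≤ 0
  (-3)(1) + (1)(1) = -2 ≤ 0
  (-1)(1) + (-1)(1) = -2 ≤ 0
  (2)(1) + (-2)(1) = 0 ≤ 0
and d ≥ 0, so (0, 2) + t·d stays feasible for every t ≥ 0. Along this ray z = -7x_1 - 2x_2 changes by -9 per unit t, so z → −∞.

Unbounded: there is a feasible ray along which z → −∞.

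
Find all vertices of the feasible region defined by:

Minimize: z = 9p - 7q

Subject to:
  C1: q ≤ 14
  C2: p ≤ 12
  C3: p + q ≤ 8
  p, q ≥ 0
Each vertex is the intersection of two constraint boundaries that also satisfies all remaining constraints:
  p = 0 and q = 0 → (0, 0)
  p + q = 8 and q = 0 → (8, 0)
  p + q = 8 and p = 0 → (0, 8)

Vertices: (0, 0), (8, 0), (0, 8)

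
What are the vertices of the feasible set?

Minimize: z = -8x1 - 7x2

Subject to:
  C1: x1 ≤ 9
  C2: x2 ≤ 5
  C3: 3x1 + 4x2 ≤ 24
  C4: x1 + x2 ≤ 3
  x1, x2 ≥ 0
Each vertex is the intersection of two constraint boundaries that also satisfies all remaining constraints:
  x1 = 0 and x2 = 0 → (0, 0)
  x1 + x2 = 3 and x2 = 0 → (3, 0)
  x1 + x2 = 3 and x1 = 0 → (0, 3)

Vertices: (0, 0), (3, 0), (0, 3)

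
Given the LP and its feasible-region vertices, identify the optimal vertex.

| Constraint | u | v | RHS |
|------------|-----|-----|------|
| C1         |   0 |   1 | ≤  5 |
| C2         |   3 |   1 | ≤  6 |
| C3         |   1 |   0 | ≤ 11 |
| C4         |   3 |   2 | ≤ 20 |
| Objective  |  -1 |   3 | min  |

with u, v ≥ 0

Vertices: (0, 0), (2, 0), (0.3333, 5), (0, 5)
(2, 0) with z = -2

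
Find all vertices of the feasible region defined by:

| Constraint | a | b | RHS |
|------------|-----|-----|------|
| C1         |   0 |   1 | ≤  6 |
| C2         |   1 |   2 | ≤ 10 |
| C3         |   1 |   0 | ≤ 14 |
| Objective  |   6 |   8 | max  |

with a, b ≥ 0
Each vertex is the intersection of two constraint boundaries that also satisfies all remaining constraints:
  a = 0 and b = 0 → (0, 0)
  a + 2b = 10 and b = 0 → (10, 0)
  a + 2b = 10 and a = 0 → (0, 5)

Vertices: (0, 0), (10, 0), (0, 5)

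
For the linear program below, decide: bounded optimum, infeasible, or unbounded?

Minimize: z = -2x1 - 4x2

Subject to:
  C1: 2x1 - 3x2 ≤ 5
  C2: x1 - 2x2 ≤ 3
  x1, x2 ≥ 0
Feasible point: (0, 0) satisfies every constraint, so the LP is feasible.
Direction d = (0, 1): for each constraint row a, a·d ≤ 0 —
  (2)(0) + (-3)(1) = -3 ≤ 0
  (1)(0) + (-2)(1) = -2 ≤ 0
and d ≥ 0, so (0, 0) + t·d stays feasible for every t ≥ 0. Along this ray z = -2x1 - 4x2 changes by -4 per unit t, so z → −∞.

Unbounded: there is a feasible ray along which z → −∞.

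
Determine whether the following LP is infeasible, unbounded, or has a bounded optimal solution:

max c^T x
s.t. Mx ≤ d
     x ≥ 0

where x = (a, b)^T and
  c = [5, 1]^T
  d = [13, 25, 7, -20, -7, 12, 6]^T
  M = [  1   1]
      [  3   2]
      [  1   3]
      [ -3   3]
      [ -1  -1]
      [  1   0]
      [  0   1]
The point (7, 0) satisfies every constraint, so the LP is feasible; the constraints give a ≤ 12 and b ≤ 6, which with a, b ≥ 0 keep the feasible region inside a bounded box. A feasible, bounded LP attains a finite optimum at a vertex.

Bounded optimum: z* = 35 at (7, 0).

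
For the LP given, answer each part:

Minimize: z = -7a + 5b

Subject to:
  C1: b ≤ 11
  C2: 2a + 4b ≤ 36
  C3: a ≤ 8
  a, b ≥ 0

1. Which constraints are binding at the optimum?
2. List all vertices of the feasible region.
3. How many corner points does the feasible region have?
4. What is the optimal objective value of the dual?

1. C3, b ≥ 0
2. (0, 0), (8, 0), (8, 5), (0, 9)
3. 4
4. -56 (by strong duality, equal to the primal optimum)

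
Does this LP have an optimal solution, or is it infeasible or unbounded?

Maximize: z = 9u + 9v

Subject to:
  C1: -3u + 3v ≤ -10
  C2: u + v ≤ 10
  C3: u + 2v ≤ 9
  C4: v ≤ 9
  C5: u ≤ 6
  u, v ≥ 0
The point (6, 1.5) satisfies every constraint, so the LP is feasible; the constraints give u ≤ 6 and v ≤ 9, which with u, v ≥ 0 keep the feasible region inside a bounded box. A feasible, bounded LP attains a finite optimum at a vertex.

Evaluating z = 9u + 9v at each vertex:
  (3.333, 0): z = 30
  (6, 0): z = 54
  (6, 1.5): z = 67.5
  (5.222, 1.889): z = 64

The LP has an optimal solution: (6, 1.5) with z = 67.5.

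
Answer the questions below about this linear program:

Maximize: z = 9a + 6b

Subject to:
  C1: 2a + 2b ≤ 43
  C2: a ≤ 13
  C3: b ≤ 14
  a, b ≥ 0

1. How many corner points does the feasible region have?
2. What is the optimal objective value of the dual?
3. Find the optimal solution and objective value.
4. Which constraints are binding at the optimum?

1. 5
2. 168 (by strong duality, equal to the primal optimum)
3. a = 13, b = 8.5, z = 168
4. C1, C2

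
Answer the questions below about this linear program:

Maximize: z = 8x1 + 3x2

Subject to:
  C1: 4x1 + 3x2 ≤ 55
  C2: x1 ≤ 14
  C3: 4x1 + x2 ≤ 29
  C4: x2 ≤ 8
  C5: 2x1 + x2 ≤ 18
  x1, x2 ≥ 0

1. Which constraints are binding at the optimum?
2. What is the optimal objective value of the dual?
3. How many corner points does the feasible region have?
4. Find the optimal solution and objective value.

1. C3, C5
2. 65 (by strong duality, equal to the primal optimum)
3. 5
4. x1 = 5.5, x2 = 7, z = 65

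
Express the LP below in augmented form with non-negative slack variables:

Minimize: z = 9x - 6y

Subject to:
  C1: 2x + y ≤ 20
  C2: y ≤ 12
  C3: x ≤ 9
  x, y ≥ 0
min z = 9x - 6y

s.t.
  2x + y + s1 = 20
  y + s2 = 12
  x + s3 = 9
  x, y, s1, s2, s3 ≥ 0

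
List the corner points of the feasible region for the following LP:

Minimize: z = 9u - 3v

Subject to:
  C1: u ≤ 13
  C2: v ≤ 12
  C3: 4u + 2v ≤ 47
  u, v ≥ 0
Each vertex is the intersection of two constraint boundaries that also satisfies all remaining constraints:
  u = 0 and v = 0 → (0, 0)
  4u + 2v = 47 and v = 0 → (11.75, 0)
  v = 12 and 4u + 2v = 47 → (5.75, 12)
  v = 12 and u = 0 → (0, 12)

Vertices: (0, 0), (11.75, 0), (5.75, 12), (0, 12)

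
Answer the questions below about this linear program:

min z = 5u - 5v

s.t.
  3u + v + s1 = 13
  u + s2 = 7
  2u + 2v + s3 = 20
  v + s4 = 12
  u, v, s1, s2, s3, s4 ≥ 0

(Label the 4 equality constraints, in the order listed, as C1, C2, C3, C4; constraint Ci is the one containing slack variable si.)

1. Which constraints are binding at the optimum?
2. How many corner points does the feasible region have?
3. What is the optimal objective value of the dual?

1. C3, u ≥ 0
2. 4
3. -50 (by strong duality, equal to the primal optimum)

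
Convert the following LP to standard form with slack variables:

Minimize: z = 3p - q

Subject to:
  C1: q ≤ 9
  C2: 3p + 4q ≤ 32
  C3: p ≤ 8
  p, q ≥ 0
min z = 3p - q

s.t.
  q + s1 = 9
  3p + 4q + s2 = 32
  p + s3 = 8
  p, q, s1, s2, s3 ≥ 0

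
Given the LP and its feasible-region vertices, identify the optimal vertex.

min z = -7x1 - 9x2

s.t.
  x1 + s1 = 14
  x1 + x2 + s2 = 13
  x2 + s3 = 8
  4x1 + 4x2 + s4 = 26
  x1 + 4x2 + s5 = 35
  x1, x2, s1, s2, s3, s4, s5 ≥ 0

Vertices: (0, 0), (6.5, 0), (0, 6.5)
(0, 6.5) with z = -58.5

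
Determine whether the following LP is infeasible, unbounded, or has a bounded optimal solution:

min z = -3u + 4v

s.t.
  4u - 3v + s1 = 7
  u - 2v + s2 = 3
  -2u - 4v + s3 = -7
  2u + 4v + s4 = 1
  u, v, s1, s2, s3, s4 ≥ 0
The row 2u + 4v + s4 = 1 with s4 ≥ 0 requires 2u + 4v ≤ 1, while the row -2u - 4v + s3 = -7 with s3 ≥ 0 is equivalent to 2u + 4v ≥ 7. Together they would need 7 ≤ 2u + 4v ≤ 1, which is impossible since 7 > 1. No point satisfies all constraints.

The feasible region is empty; the LP is infeasible.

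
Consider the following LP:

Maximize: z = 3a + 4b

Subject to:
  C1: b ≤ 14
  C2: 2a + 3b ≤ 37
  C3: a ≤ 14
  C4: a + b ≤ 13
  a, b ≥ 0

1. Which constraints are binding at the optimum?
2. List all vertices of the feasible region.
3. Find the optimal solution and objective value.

1. C2, C4
2. (0, 0), (13, 0), (2, 11), (0, 12.33)
3. a = 2, b = 11, z = 50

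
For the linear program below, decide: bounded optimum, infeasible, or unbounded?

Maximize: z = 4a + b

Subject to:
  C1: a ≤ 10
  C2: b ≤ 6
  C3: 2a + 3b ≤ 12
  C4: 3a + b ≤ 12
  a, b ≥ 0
The point (4, 0) satisfies every constraint, so the LP is feasible; the constraints give a ≤ 10 and b ≤ 6, which with a, b ≥ 0 keep the feasible region inside a bounded box. A feasible, bounded LP attains a finite optimum at a vertex.

Evaluating z = 4a + b at each vertex:
  (0, 0): z = 0
  (4, 0): z = 16
  (3.429, 1.714): z = 15.43
  (0, 4): z = 4

Feasible with finite optimum z* = 16 at (4, 0).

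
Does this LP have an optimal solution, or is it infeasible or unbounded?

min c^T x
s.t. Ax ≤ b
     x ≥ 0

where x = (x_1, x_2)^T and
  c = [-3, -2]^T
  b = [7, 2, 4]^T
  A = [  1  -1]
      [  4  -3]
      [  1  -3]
Feasible point: (0, 0) satisfies every constraint, so the LP is feasible.
Direction d = (0, 1): for each constraint row a, a·d ≤ 0 —
  (1)(0) + (-1)(1) = -1 ≤ 0
  (4)(0) + (-3)(1) = -3 ≤ 0
  (1)(0) + (-3)(1) = -3 ≤ 0
and d ≥ 0, so (0, 0) + t·d stays feasible for every t ≥ 0. Along this ray z = -3x_1 - 2x_2 changes by -2 per unit t, so z → −∞.

The LP is unbounded; z can be made arbitrarily small.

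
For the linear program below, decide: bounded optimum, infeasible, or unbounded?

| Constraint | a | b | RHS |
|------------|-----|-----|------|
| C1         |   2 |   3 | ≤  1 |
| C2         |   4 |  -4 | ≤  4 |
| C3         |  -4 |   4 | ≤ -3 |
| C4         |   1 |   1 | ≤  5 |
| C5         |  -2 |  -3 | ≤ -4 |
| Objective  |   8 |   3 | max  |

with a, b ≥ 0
C1 requires 2a + 3b ≤ 1, while C5 (-2a - 3b ≤ -4) is equivalent to 2a + 3b ≥ 4. Together they would need 4 ≤ 2a + 3b ≤ 1, which is impossible since 4 > 1. No point satisfies all constraints.

Infeasible: no point satisfies all constraints simultaneously.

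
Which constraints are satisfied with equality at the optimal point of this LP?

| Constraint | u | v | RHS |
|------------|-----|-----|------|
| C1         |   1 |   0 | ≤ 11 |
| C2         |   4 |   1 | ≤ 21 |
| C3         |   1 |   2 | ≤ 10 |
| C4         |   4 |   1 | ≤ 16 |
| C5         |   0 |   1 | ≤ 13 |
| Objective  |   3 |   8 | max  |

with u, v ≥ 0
Optimal: u = 0, v = 5
Slack at optimum:
  C1: slack = 11
  C2: slack = 16
  C3: slack = 0 (binding)
  C4: slack = 11
  C5: slack = 8
  u ≥ 0: u = 0 (binding)
  v ≥ 0: v = 5
Binding constraints: C3, u ≥ 0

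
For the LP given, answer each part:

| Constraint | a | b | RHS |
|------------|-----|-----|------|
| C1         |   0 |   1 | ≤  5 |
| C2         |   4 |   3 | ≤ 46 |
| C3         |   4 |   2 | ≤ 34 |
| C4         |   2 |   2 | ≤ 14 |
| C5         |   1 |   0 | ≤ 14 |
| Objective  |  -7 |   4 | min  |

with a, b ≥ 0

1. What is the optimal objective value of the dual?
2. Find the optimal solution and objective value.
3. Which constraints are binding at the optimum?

1. -49 (by strong duality, equal to the primal optimum)
2. a = 7, b = 0, z = -49
3. C4, b ≥ 0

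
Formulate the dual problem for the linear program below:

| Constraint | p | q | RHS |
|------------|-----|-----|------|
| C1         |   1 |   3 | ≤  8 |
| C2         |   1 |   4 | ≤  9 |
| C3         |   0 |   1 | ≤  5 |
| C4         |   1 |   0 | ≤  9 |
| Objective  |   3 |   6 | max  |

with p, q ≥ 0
Minimize: z = 8y1 + 9y2 + 5y3 + 9y4

Subject to:
  C1: -y1 - y2 - y4 ≤ -3
  C2: -3y1 - 4y2 - y3 ≤ -6
  y1, y2, y3, y4 ≥ 0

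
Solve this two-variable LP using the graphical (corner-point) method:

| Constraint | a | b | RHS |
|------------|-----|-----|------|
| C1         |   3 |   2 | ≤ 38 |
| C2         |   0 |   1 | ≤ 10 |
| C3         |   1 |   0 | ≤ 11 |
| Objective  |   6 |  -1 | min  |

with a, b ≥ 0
Each vertex is the intersection of two constraint boundaries that also satisfies all remaining constraints:
  a = 0 and b = 0 → (0, 0)
  a = 11 and b = 0 → (11, 0)
  3a + 2b = 38 and a = 11 → (11, 2.5)
  3a + 2b = 38 and b = 10 → (6, 10)
  b = 10 and a = 0 → (0, 10)

Evaluating z = 6a - b at each vertex:
  (0, 0): z = 0
  (11, 0): z = 66
  (11, 2.5): z = 63.5
  (6, 10): z = 26
  (0, 10): z = -10

The minimum is at (0, 10) with z = -10.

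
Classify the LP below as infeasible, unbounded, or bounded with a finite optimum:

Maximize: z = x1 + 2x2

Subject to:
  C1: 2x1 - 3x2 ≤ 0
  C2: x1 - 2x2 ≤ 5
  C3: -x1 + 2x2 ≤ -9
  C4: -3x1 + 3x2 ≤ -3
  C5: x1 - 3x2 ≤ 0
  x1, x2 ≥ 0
C2 requires x1 - 2x2 ≤ 5, while C3 (-x1 + 2x2 ≤ -9) is equivalent to x1 - 2x2 ≥ 9. Together they would need 9 ≤ x1 - 2x2 ≤ 5, which is impossible since 9 > 5. No point satisfies all constraints.

Infeasible: no point satisfies all constraints simultaneously.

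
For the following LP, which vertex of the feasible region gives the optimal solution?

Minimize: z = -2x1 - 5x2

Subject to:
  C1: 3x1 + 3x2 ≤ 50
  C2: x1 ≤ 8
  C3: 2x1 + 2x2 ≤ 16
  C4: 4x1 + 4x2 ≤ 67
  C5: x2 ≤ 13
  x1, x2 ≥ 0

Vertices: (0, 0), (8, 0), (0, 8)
(0, 8) with z = -40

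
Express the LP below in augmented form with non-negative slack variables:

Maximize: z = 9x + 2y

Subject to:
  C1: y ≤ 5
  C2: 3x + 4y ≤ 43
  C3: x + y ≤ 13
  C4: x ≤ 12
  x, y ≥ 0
max z = 9x + 2y

s.t.
  y + s1 = 5
  3x + 4y + s2 = 43
  x + y + s3 = 13
  x + s4 = 12
  x, y, s1, s2, s3, s4 ≥ 0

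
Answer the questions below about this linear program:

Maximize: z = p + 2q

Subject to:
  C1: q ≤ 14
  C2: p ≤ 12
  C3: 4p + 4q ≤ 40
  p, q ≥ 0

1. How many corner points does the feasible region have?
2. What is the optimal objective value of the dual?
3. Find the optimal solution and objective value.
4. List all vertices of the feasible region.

1. 3
2. 20 (by strong duality, equal to the primal optimum)
3. p = 0, q = 10, z = 20
4. (0, 0), (10, 0), (0, 10)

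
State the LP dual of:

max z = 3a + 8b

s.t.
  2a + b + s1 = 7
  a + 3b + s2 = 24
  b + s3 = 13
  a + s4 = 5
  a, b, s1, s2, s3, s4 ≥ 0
Minimize: z = 7y1 + 24y2 + 13y3 + 5y4

Subject to:
  C1: -2y1 - y2 - y4 ≤ -3
  C2: -y1 - 3y2 - y3 ≤ -8
  y1, y2, y3, y4 ≥ 0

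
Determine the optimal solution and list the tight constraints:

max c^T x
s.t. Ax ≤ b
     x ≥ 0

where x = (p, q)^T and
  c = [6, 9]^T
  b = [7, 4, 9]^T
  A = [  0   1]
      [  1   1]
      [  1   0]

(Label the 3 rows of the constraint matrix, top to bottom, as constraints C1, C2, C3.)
Optimal: p = 0, q = 4
Slack at optimum:
  C1: slack = 3
  C2: slack = 0 (binding)
  C3: slack = 9
  p ≥ 0: p = 0 (binding)
  q ≥ 0: q = 4
Binding constraints: C2, p ≥ 0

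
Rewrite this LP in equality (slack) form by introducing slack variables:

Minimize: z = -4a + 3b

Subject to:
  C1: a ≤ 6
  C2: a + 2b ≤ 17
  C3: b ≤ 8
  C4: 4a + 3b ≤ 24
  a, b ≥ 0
min z = -4a + 3b

s.t.
  a + s1 = 6
  a + 2b + s2 = 17
  b + s3 = 8
  4a + 3b + s4 = 24
  a, b, s1, s2, s3, s4 ≥ 0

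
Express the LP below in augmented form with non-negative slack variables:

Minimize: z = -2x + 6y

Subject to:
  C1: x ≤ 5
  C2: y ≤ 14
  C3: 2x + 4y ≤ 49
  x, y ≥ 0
min z = -2x + 6y

s.t.
  x + s1 = 5
  y + s2 = 14
  2x + 4y + s3 = 49
  x, y, s1, s2, s3 ≥ 0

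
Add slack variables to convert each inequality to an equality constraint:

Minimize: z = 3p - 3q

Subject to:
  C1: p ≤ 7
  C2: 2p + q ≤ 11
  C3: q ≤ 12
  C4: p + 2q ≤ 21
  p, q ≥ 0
min z = 3p - 3q

s.t.
  p + s1 = 7
  2p + q + s2 = 11
  q + s3 = 12
  p + 2q + s4 = 21
  p, q, s1, s2, s3, s4 ≥ 0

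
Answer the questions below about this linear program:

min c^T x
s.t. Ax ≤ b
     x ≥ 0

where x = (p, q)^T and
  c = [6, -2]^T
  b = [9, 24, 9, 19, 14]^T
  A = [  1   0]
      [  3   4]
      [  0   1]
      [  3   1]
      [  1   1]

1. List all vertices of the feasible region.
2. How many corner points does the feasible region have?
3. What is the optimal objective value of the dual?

1. (0, 0), (6.333, 0), (5.778, 1.667), (0, 6)
2. 4
3. -12 (by strong duality, equal to the primal optimum)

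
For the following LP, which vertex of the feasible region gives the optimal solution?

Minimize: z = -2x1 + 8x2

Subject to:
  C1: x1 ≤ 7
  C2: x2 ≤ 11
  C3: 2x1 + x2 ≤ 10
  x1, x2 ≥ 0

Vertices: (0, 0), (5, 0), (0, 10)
Evaluating z = -2x1 + 8x2 at each vertex:
  (0, 0): z = 0
  (5, 0): z = -10
  (0, 10): z = 80

The smallest value is z = -10, attained at (5, 0).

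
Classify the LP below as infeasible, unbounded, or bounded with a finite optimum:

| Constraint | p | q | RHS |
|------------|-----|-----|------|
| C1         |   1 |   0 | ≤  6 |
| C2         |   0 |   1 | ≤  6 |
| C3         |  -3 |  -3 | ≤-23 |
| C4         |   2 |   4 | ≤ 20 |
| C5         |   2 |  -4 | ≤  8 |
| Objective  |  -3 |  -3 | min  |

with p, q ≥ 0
The point (6, 2) satisfies every constraint, so the LP is feasible; the constraints give p ≤ 6 and q ≤ 6, which with p, q ≥ 0 keep the feasible region inside a bounded box. A feasible, bounded LP attains a finite optimum at a vertex.

Feasible with finite optimum z* = -24 at (6, 2).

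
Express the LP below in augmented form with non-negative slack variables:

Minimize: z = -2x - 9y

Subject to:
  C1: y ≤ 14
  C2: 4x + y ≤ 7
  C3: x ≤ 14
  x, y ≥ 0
min z = -2x - 9y

s.t.
  y + s1 = 14
  4x + y + s2 = 7
  x + s3 = 14
  x, y, s1, s2, s3 ≥ 0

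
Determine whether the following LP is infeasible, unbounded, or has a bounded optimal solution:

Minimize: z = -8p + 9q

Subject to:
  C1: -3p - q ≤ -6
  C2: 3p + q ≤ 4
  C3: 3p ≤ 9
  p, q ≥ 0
C2 requires 3p + q ≤ 4, while C1 (-3p - q ≤ -6) is equivalent to 3p + q ≥ 6. Together they would need 6 ≤ 3p + q ≤ 4, which is impossible since 6 > 4. No point satisfies all constraints.

Infeasible — the constraint set is empty.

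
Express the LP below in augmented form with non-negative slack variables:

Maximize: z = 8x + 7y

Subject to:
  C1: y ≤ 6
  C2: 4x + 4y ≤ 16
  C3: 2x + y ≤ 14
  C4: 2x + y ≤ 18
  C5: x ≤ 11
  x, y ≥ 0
max z = 8x + 7y

s.t.
  y + s1 = 6
  4x + 4y + s2 = 16
  2x + y + s3 = 14
  2x + y + s4 = 18
  x + s5 = 11
  x, y, s1, s2, s3, s4, s5 ≥ 0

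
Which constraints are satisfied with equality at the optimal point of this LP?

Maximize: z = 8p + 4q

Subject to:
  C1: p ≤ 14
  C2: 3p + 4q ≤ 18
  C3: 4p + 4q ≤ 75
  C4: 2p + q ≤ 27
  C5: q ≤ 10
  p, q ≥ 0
Optimal: p = 6, q = 0
Binding: C2, q ≥ 0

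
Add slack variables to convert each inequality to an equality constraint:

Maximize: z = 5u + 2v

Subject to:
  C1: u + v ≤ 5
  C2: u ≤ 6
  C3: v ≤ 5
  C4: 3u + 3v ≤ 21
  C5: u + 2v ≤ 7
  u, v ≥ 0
max z = 5u + 2v

s.t.
  u + v + s1 = 5
  u + s2 = 6
  v + s3 = 5
  3u + 3v + s4 = 21
  u + 2v + s5 = 7
  u, v, s1, s2, s3, s4, s5 ≥ 0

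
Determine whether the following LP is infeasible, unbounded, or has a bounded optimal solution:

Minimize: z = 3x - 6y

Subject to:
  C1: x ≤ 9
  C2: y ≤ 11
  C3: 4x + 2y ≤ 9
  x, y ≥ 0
The point (0, 4.5) satisfies every constraint, so the LP is feasible; the constraints give x ≤ 9 and y ≤ 11, which with x, y ≥ 0 keep the feasible region inside a bounded box. A feasible, bounded LP attains a finite optimum at a vertex.

Evaluating z = 3x - 6y at each vertex:
  (0, 0): z = 0
  (2.25, 0): z = 6.75
  (0, 4.5): z = -27

The LP has an optimal solution: (0, 4.5) with z = -27.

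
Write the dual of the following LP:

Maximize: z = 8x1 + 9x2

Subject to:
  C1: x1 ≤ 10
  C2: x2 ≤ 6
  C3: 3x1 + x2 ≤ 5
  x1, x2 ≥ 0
Minimize: z = 10y1 + 6y2 + 5y3

Subject to:
  C1: -y1 - 3y3 ≤ -8
  C2: -y2 - y3 ≤ -9
  y1, y2, y3 ≥ 0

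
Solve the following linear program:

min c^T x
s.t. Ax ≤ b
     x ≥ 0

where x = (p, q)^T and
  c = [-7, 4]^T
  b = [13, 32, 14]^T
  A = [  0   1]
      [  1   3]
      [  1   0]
p = 14, q = 0, z = -98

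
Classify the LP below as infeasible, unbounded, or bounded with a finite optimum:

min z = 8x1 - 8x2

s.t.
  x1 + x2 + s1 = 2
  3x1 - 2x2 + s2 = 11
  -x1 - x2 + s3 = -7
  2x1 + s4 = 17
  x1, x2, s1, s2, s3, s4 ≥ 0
The row x1 + x2 + s1 = 2 with s1 ≥ 0 requires x1 + x2 ≤ 2, while the row -x1 - x2 + s3 = -7 with s3 ≥ 0 is equivalent to x1 + x2 ≥ 7. Together they would need 7 ≤ x1 + x2 ≤ 2, which is impossible since 7 > 2. No point satisfies all constraints.

Infeasible: no point satisfies all constraints simultaneously.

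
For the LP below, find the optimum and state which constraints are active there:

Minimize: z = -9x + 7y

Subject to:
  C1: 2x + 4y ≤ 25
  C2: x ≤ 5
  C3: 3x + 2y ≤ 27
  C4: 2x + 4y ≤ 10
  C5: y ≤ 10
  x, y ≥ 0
Optimal: x = 5, y = 0
Slack at optimum:
  C1: slack = 15
  C2: slack = 0 (binding)
  C3: slack = 12
  C4: slack = 0 (binding)
  C5: slack = 10
  x ≥ 0: x = 5
  y ≥ 0: y = 0 (binding)
Binding constraints: C2, C4, y ≥ 0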